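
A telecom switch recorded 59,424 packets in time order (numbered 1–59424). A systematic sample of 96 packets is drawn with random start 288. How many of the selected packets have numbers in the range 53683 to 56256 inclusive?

4

k = 59424/96 = 619
First selection ≥ 53683: 288 + ⌈(53683−288)/619⌉·619 = 288 + 87×619 = 54141
Last selection ≤ 56256: 288 + ⌊(56256−288)/619⌋·619 = 288 + 90×619 = 55998
Count = 90 − 87 + 1 = 4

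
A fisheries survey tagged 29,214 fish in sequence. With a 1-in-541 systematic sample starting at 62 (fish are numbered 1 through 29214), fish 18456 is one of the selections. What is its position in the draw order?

35

k = 541
position = (18456 − 62)/541 + 1 = 18394/541 + 1 = 34 + 1 = 35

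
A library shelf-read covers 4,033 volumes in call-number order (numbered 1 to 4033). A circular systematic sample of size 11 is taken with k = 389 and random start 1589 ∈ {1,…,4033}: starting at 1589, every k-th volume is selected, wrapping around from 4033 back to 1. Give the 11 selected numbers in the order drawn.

Selection 1: 1589
Selection 2: 1589 + 389 = 1978
Selection 3: 1978 + 389 = 2367
Selection 4: 2367 + 389 = 2756
Selection 5: 2756 + 389 = 3145
Selection 6: 3145 + 389 = 3534
Selection 7: 3534 + 389 = 3923
Selection 8: 3923 + 389 = 4312 → 4312 − 4033 = 279
Selection 9: 279 + 389 = 668
Selection 10: 668 + 389 = 1057
Selection 11: 1057 + 389 = 1446

1589, 1978, 2367, 2756, 3145, 3534, 3923, 279, 668, 1057, 1446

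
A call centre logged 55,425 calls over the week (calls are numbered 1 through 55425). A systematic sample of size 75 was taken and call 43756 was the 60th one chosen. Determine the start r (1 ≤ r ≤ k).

155

k = 55425/75 = 739
r = 43756 − (60−1)×739 = 43756 − 43601 = 155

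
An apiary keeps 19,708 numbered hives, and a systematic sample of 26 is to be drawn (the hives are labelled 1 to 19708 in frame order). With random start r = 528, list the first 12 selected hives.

k = N/n = 19708/26 = 758
hive 1: 528
hive 2: 528 + 758 = 1286
hive 3: 1286 + 758 = 2044
hive 4: 2044 + 758 = 2802
hive 5: 2802 + 758 = 3560
hive 6: 3560 + 758 = 4318
hive 7: 4318 + 758 = 5076
hive 8: 5076 + 758 = 5834
hive 9: 5834 + 758 = 6592
hive 10: 6592 + 758 = 7350
hive 11: 7350 + 758 = 8108
hive 12: 8108 + 758 = 8866

528, 1286, 2044, 2802, 3560, 4318, 5076, 5834, 6592, 7350, 8108, 8866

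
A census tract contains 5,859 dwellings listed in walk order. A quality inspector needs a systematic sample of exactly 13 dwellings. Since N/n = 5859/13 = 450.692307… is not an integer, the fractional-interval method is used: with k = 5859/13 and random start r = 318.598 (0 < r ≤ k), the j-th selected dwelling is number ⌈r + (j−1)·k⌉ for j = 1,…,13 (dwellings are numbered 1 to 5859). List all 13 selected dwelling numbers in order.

319, 770, 1220, 1671, 2122, 2573, 3023, 3474, 3925, 4375, 4826, 5277, 5727

j=1: r + 0k = 318.598 → ⌈·⌉ = 319
j=2: r + 1k = 769.290307… → ⌈·⌉ = 770
j=3: r + 2k = 1219.982615… → ⌈·⌉ = 1220
j=4: r + 3k = 1670.674923… → ⌈·⌉ = 1671
j=5: r + 4k = 2121.367230… → ⌈·⌉ = 2122
j=6: r + 5k = 2572.059538… → ⌈·⌉ = 2573
j=7: r + 6k = 3022.751846… → ⌈·⌉ = 3023
j=8: r + 7k = 3473.444153… → ⌈·⌉ = 3474
j=9: r + 8k = 3924.136461… → ⌈·⌉ = 3925
j=10: r + 9k = 4374.828769… → ⌈·⌉ = 4375
j=11: r + 10k = 4825.521076… → ⌈·⌉ = 4826
j=12: r + 11k = 5276.213384… → ⌈·⌉ = 5277
j=13: r + 12k = 5726.905692… → ⌈·⌉ = 5727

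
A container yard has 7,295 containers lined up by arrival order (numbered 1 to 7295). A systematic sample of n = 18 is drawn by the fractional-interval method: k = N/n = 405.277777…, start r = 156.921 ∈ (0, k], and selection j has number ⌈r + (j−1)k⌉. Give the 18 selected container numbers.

j=1: r + 0k = 156.921 → ⌈·⌉ = 157
j=2: r + 1k = 562.198777… → ⌈·⌉ = 563
j=3: r + 2k = 967.476555… → ⌈·⌉ = 968
j=4: r + 3k = 1372.754333… → ⌈·⌉ = 1373
j=5: r + 4k = 1778.032111… → ⌈·⌉ = 1779
j=6: r + 5k = 2183.309888… → ⌈·⌉ = 2184
j=7: r + 6k = 2588.587666… → ⌈·⌉ = 2589
j=8: r + 7k = 2993.865444… → ⌈·⌉ = 2994
j=9: r + 8k = 3399.143222… → ⌈·⌉ = 3400
j=10: r + 9k = 3804.421 → ⌈·⌉ = 3805
j=11: r + 10k = 4209.698777… → ⌈·⌉ = 4210
j=12: r + 11k = 4614.976555… → ⌈·⌉ = 4615
j=13: r + 12k = 5020.254333… → ⌈·⌉ = 5021
j=14: r + 13k = 5425.532111… → ⌈·⌉ = 5426
j=15: r + 14k = 5830.809888… → ⌈·⌉ = 5831
j=16: r + 15k = 6236.087666… → ⌈·⌉ = 6237
j=17: r + 16k = 6641.365444… → ⌈·⌉ = 6642
j=18: r + 17k = 7046.643222… → ⌈·⌉ = 7047

157, 563, 968, 1373, 1779, 2184, 2589, 2994, 3400, 3805, 4210, 4615, 5021, 5426, 5831, 6237, 6642, 7047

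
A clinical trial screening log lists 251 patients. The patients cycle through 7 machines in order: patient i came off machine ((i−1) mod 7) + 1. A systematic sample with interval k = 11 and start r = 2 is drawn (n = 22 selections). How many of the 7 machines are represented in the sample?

7

Consecutive selections differ by k = 11, so their machine numbers differ by 11 mod 7 = 4.
gcd(11, 7) = 1, so the sample visits 7/1 = 7 distinct residues mod 7.
Start 2 is machine 2; the machines hit are 1, 2, 3, 4, 5, 6, 7.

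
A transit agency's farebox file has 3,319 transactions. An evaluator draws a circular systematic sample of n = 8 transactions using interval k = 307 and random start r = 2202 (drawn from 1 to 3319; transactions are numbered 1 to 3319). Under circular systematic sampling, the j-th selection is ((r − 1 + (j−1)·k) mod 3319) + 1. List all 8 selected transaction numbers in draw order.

Selection 1: 2202
Selection 2: 2202 + 307 = 2509
Selection 3: 2509 + 307 = 2816
Selection 4: 2816 + 307 = 3123
Selection 5: 3123 + 307 = 3430 → 3430 − 3319 = 111
Selection 6: 111 + 307 = 418
Selection 7: 418 + 307 = 725
Selection 8: 725 + 307 = 1032

2202, 2509, 2816, 3123, 111, 418, 725, 1032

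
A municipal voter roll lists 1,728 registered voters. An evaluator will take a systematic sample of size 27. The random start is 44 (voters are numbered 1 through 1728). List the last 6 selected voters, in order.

k = N/n = 1728/27 = 64
22nd selection = 44 + 21×64 = 1388
23rd: 1388 + 64 = 1452
24th: 1452 + 64 = 1516
25th: 1516 + 64 = 1580
26th: 1580 + 64 = 1644
27th: 1644 + 64 = 1708

1388, 1452, 1516, 1580, 1644, 1708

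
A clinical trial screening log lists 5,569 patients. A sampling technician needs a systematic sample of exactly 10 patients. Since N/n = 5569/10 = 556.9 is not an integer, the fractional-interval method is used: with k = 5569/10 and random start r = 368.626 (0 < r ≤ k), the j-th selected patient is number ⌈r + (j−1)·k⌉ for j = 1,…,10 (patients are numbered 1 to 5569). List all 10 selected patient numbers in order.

j=1: r + 0k = 368.626 → ⌈·⌉ = 369
j=2: r + 1k = 925.526 → ⌈·⌉ = 926
j=3: r + 2k = 1482.426 → ⌈·⌉ = 1483
j=4: r + 3k = 2039.326 → ⌈·⌉ = 2040
j=5: r + 4k = 2596.226 → ⌈·⌉ = 2597
j=6: r + 5k = 3153.126 → ⌈·⌉ = 3154
j=7: r + 6k = 3710.026 → ⌈·⌉ = 3711
j=8: r + 7k = 4266.926 → ⌈·⌉ = 4267
j=9: r + 8k = 4823.826 → ⌈·⌉ = 4824
j=10: r + 9k = 5380.726 → ⌈·⌉ = 5381

369, 926, 1483, 2040, 2597, 3154, 3711, 4267, 4824, 5381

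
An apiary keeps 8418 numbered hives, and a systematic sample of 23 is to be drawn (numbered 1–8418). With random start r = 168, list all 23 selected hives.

168, 534, 900, 1266, 1632, 1998, 2364, 2730, 3096, 3462, 3828, 4194, 4560, 4926, 5292, 5658, 6024, 6390, 6756, 7122, 7488, 7854, 8220

k = N/n = 8418/23 = 366
hive 1: 168
hive 2: 168 + 366 = 534
hive 3: 534 + 366 = 900
hive 4: 900 + 366 = 1266
hive 5: 1266 + 366 = 1632
hive 6: 1632 + 366 = 1998
hive 7: 1998 + 366 = 2364
hive 8: 2364 + 366 = 2730
hive 9: 2730 + 366 = 3096
hive 10: 3096 + 366 = 3462
hive 11: 3462 + 366 = 3828
hive 12: 3828 + 366 = 4194
hive 13: 4194 + 366 = 4560
hive 14: 4560 + 366 = 4926
hive 15: 4926 + 366 = 5292
hive 16: 5292 + 366 = 5658
hive 17: 5658 + 366 = 6024
hive 18: 6024 + 366 = 6390
hive 19: 6390 + 366 = 6756
hive 20: 6756 + 366 = 7122
hive 21: 7122 + 366 = 7488
hive 22: 7488 + 366 = 7854
hive 23: 7854 + 366 = 8220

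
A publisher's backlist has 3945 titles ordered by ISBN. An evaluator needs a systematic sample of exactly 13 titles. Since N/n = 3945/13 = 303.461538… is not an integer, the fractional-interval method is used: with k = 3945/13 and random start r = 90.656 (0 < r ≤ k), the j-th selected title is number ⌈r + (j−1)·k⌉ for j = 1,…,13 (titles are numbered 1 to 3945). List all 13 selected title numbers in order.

91, 395, 698, 1002, 1305, 1608, 1912, 2215, 2519, 2822, 3126, 3429, 3733

j=1: r + 0k = 90.656 → ⌈·⌉ = 91
j=2: r + 1k = 394.117538… → ⌈·⌉ = 395
j=3: r + 2k = 697.579076… → ⌈·⌉ = 698
j=4: r + 3k = 1001.040615… → ⌈·⌉ = 1002
j=5: r + 4k = 1304.502153… → ⌈·⌉ = 1305
j=6: r + 5k = 1607.963692… → ⌈·⌉ = 1608
j=7: r + 6k = 1911.425230… → ⌈·⌉ = 1912
j=8: r + 7k = 2214.886769… → ⌈·⌉ = 2215
j=9: r + 8k = 2518.348307… → ⌈·⌉ = 2519
j=10: r + 9k = 2821.809846… → ⌈·⌉ = 2822
j=11: r + 10k = 3125.271384… → ⌈·⌉ = 3126
j=12: r + 11k = 3428.732923… → ⌈·⌉ = 3429
j=13: r + 12k = 3732.194461… → ⌈·⌉ = 3733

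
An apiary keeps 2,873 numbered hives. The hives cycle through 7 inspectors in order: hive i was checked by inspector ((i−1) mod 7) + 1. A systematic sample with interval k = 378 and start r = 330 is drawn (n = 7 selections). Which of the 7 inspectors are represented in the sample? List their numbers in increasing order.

Consecutive selections differ by k = 378, so their inspector numbers differ by 378 mod 7 = 0.
gcd(378, 7) = 7, so the sample visits 7/7 = 1 distinct residues mod 7.
Start 330 is inspector 1; the inspectors hit are 1.

1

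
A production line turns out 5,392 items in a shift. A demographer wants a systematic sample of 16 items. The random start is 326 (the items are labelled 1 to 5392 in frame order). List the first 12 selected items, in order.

k = N/n = 5392/16 = 337
item 1: 326
item 2: 326 + 337 = 663
item 3: 663 + 337 = 1000
item 4: 1000 + 337 = 1337
item 5: 1337 + 337 = 1674
item 6: 1674 + 337 = 2011
item 7: 2011 + 337 = 2348
item 8: 2348 + 337 = 2685
item 9: 2685 + 337 = 3022
item 10: 3022 + 337 = 3359
item 11: 3359 + 337 = 3696
item 12: 3696 + 337 = 4033

326, 663, 1000, 1337, 1674, 2011, 2348, 2685, 3022, 3359, 3696, 4033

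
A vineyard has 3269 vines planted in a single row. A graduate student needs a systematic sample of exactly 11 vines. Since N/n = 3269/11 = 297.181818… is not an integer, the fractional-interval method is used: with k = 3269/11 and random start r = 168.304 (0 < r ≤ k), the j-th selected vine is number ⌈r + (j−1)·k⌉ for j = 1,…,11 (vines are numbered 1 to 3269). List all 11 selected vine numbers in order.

169, 466, 763, 1060, 1358, 1655, 1952, 2249, 2546, 2843, 3141

j=1: r + 0k = 168.304 → ⌈·⌉ = 169
j=2: r + 1k = 465.485818… → ⌈·⌉ = 466
j=3: r + 2k = 762.667636… → ⌈·⌉ = 763
j=4: r + 3k = 1059.849454… → ⌈·⌉ = 1060
j=5: r + 4k = 1357.031272… → ⌈·⌉ = 1358
j=6: r + 5k = 1654.213090… → ⌈·⌉ = 1655
j=7: r + 6k = 1951.394909… → ⌈·⌉ = 1952
j=8: r + 7k = 2248.576727… → ⌈·⌉ = 2249
j=9: r + 8k = 2545.758545… → ⌈·⌉ = 2546
j=10: r + 9k = 2842.940363… → ⌈·⌉ = 2843
j=11: r + 10k = 3140.122181… → ⌈·⌉ = 3141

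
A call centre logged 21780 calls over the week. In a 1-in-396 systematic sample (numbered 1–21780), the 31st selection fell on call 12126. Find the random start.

246

k = 396
r = 12126 − (31−1)×396 = 12126 − 11880 = 246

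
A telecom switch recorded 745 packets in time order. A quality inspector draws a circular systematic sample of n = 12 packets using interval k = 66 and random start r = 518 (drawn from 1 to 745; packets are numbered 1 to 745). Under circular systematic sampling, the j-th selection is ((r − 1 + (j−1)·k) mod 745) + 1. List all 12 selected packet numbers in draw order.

518, 584, 650, 716, 37, 103, 169, 235, 301, 367, 433, 499

Selection 1: 518
Selection 2: 518 + 66 = 584
Selection 3: 584 + 66 = 650
Selection 4: 650 + 66 = 716
Selection 5: 716 + 66 = 782 → 782 − 745 = 37
Selection 6: 37 + 66 = 103
Selection 7: 103 + 66 = 169
Selection 8: 169 + 66 = 235
Selection 9: 235 + 66 = 301
Selection 10: 301 + 66 = 367
Selection 11: 367 + 66 = 433
Selection 12: 433 + 66 = 499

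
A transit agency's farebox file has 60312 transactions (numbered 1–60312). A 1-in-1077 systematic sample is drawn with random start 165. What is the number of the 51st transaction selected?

54015

k = 1077
51st selection = r + (51−1)·k = 165 + 50×1077 = 165 + 53850 = 54015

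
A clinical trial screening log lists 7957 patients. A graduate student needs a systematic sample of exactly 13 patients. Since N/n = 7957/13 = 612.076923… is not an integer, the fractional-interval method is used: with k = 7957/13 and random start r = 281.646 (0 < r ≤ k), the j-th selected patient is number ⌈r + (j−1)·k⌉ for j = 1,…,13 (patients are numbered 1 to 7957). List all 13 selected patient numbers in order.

282, 894, 1506, 2118, 2730, 3343, 3955, 4567, 5179, 5791, 6403, 7015, 7627

j=1: r + 0k = 281.646 → ⌈·⌉ = 282
j=2: r + 1k = 893.722923… → ⌈·⌉ = 894
j=3: r + 2k = 1505.799846… → ⌈·⌉ = 1506
j=4: r + 3k = 2117.876769… → ⌈·⌉ = 2118
j=5: r + 4k = 2729.953692… → ⌈·⌉ = 2730
j=6: r + 5k = 3342.030615… → ⌈·⌉ = 3343
j=7: r + 6k = 3954.107538… → ⌈·⌉ = 3955
j=8: r + 7k = 4566.184461… → ⌈·⌉ = 4567
j=9: r + 8k = 5178.261384… → ⌈·⌉ = 5179
j=10: r + 9k = 5790.338307… → ⌈·⌉ = 5791
j=11: r + 10k = 6402.415230… → ⌈·⌉ = 6403
j=12: r + 11k = 7014.492153… → ⌈·⌉ = 7015
j=13: r + 12k = 7626.569076… → ⌈·⌉ = 7627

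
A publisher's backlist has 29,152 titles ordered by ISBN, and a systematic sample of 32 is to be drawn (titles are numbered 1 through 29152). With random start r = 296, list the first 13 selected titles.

296, 1207, 2118, 3029, 3940, 4851, 5762, 6673, 7584, 8495, 9406, 10317, 11228

k = N/n = 29152/32 = 911
title 1: 296
title 2: 296 + 911 = 1207
title 3: 1207 + 911 = 2118
title 4: 2118 + 911 = 3029
title 5: 3029 + 911 = 3940
title 6: 3940 + 911 = 4851
title 7: 4851 + 911 = 5762
title 8: 5762 + 911 = 6673
title 9: 6673 + 911 = 7584
title 10: 7584 + 911 = 8495
title 11: 8495 + 911 = 9406
title 12: 9406 + 911 = 10317
title 13: 10317 + 911 = 11228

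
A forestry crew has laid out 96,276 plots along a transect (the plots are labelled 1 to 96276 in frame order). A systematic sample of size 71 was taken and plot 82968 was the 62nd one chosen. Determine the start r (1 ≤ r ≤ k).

252

k = 96276/71 = 1356
r = 82968 − (62−1)×1356 = 82968 − 82716 = 252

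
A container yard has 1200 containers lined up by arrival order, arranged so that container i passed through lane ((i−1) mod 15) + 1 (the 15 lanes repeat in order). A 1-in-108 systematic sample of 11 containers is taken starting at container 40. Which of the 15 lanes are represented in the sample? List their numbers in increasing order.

Consecutive selections differ by k = 108, so their lane numbers differ by 108 mod 15 = 3.
gcd(108, 15) = 3, so the sample visits 15/3 = 5 distinct residues mod 15.
Start 40 is lane 10; the lanes hit are 1, 4, 7, 10, 13.

1, 4, 7, 10, 13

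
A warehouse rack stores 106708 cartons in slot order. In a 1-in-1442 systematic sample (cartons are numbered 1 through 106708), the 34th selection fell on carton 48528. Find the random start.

942

k = 1442
r = 48528 − (34−1)×1442 = 48528 − 47586 = 942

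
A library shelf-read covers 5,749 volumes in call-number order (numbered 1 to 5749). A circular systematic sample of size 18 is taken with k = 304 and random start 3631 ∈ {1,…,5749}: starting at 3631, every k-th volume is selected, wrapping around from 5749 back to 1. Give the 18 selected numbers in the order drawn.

3631, 3935, 4239, 4543, 4847, 5151, 5455, 10, 314, 618, 922, 1226, 1530, 1834, 2138, 2442, 2746, 3050

Selection 1: 3631
Selection 2: 3631 + 304 = 3935
Selection 3: 3935 + 304 = 4239
Selection 4: 4239 + 304 = 4543
Selection 5: 4543 + 304 = 4847
Selection 6: 4847 + 304 = 5151
Selection 7: 5151 + 304 = 5455
Selection 8: 5455 + 304 = 5759 → 5759 − 5749 = 10
Selection 9: 10 + 304 = 314
Selection 10: 314 + 304 = 618
Selection 11: 618 + 304 = 922
Selection 12: 922 + 304 = 1226
Selection 13: 1226 + 304 = 1530
Selection 14: 1530 + 304 = 1834
Selection 15: 1834 + 304 = 2138
Selection 16: 2138 + 304 = 2442
Selection 17: 2442 + 304 = 2746
Selection 18: 2746 + 304 = 3050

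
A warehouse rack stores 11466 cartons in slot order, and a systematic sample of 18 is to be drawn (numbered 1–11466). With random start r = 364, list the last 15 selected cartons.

2275, 2912, 3549, 4186, 4823, 5460, 6097, 6734, 7371, 8008, 8645, 9282, 9919, 10556, 11193

k = N/n = 11466/18 = 637
4th selection = 364 + 3×637 = 2275
5th: 2275 + 637 = 2912
6th: 2912 + 637 = 3549
7th: 3549 + 637 = 4186
8th: 4186 + 637 = 4823
9th: 4823 + 637 = 5460
10th: 5460 + 637 = 6097
11th: 6097 + 637 = 6734
12th: 6734 + 637 = 7371
13th: 7371 + 637 = 8008
14th: 8008 + 637 = 8645
15th: 8645 + 637 = 9282
16th: 9282 + 637 = 9919
17th: 9919 + 637 = 10556
18th: 10556 + 637 = 11193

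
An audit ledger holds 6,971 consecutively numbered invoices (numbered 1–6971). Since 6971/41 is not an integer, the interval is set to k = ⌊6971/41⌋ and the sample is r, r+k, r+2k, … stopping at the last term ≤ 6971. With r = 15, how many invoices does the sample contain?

41

k = ⌊6971/41⌋ = 170
Achieved size = ⌊(6971 − 15)/170⌋ + 1 = ⌊6956/170⌋ + 1 = 40 + 1 = 41
(last selection: 15 + 40×170 = 6815 ≤ 6971; next would be 6985 > 6971)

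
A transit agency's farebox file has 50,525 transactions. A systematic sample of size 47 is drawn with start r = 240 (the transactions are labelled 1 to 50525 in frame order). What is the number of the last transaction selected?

k = 50525/47 = 1075
47th selection = r + (47−1)·k = 240 + 46×1075 = 240 + 49450 = 49690

49690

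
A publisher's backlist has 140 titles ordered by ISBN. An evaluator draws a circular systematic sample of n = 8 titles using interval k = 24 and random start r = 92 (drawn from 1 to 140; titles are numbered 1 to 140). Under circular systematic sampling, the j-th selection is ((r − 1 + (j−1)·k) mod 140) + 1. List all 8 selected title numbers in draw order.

Selection 1: 92
Selection 2: 92 + 24 = 116
Selection 3: 116 + 24 = 140
Selection 4: 140 + 24 = 164 → 164 − 140 = 24
Selection 5: 24 + 24 = 48
Selection 6: 48 + 24 = 72
Selection 7: 72 + 24 = 96
Selection 8: 96 + 24 = 120

92, 116, 140, 24, 48, 72, 96, 120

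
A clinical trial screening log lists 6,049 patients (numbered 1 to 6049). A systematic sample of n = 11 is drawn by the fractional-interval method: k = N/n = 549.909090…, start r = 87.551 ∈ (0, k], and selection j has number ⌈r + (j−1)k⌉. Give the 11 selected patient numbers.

88, 638, 1188, 1738, 2288, 2838, 3388, 3937, 4487, 5037, 5587

j=1: r + 0k = 87.551 → ⌈·⌉ = 88
j=2: r + 1k = 637.460090… → ⌈·⌉ = 638
j=3: r + 2k = 1187.369181… → ⌈·⌉ = 1188
j=4: r + 3k = 1737.278272… → ⌈·⌉ = 1738
j=5: r + 4k = 2287.187363… → ⌈·⌉ = 2288
j=6: r + 5k = 2837.096454… → ⌈·⌉ = 2838
j=7: r + 6k = 3387.005545… → ⌈·⌉ = 3388
j=8: r + 7k = 3936.914636… → ⌈·⌉ = 3937
j=9: r + 8k = 4486.823727… → ⌈·⌉ = 4487
j=10: r + 9k = 5036.732818… → ⌈·⌉ = 5037
j=11: r + 10k = 5586.641909… → ⌈·⌉ = 5587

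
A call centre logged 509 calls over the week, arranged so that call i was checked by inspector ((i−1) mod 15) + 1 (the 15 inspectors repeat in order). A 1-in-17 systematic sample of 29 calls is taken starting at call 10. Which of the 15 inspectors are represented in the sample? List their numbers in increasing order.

1, 2, 3, 4, 5, 6, 7, 8, 9, 10, 11, 12, 13, 14, 15

Consecutive selections differ by k = 17, so their inspector numbers differ by 17 mod 15 = 2.
gcd(17, 15) = 1, so the sample visits 15/1 = 15 distinct residues mod 15.
Start 10 is inspector 10; the inspectors hit are 1, 2, 3, 4, 5, 6, 7, 8, 9, 10, 11, 12, 13, 14, 15.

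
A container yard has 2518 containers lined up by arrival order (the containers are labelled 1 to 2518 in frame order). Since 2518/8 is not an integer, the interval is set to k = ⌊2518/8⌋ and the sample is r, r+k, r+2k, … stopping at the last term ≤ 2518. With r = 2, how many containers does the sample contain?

k = ⌊2518/8⌋ = 314
Achieved size = ⌊(2518 − 2)/314⌋ + 1 = ⌊2516/314⌋ + 1 = 8 + 1 = 9
(last selection: 2 + 8×314 = 2514 ≤ 2518; next would be 2828 > 2518)

9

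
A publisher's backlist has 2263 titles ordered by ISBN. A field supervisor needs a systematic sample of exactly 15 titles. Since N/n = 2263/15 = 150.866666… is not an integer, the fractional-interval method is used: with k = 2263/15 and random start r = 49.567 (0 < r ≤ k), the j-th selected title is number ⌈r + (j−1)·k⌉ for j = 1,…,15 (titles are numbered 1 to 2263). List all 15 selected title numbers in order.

50, 201, 352, 503, 654, 804, 955, 1106, 1257, 1408, 1559, 1710, 1860, 2011, 2162

j=1: r + 0k = 49.567 → ⌈·⌉ = 50
j=2: r + 1k = 200.433666… → ⌈·⌉ = 201
j=3: r + 2k = 351.300333… → ⌈·⌉ = 352
j=4: r + 3k = 502.167 → ⌈·⌉ = 503
j=5: r + 4k = 653.033666… → ⌈·⌉ = 654
j=6: r + 5k = 803.900333… → ⌈·⌉ = 804
j=7: r + 6k = 954.767 → ⌈·⌉ = 955
j=8: r + 7k = 1105.633666… → ⌈·⌉ = 1106
j=9: r + 8k = 1256.500333… → ⌈·⌉ = 1257
j=10: r + 9k = 1407.367 → ⌈·⌉ = 1408
j=11: r + 10k = 1558.233666… → ⌈·⌉ = 1559
j=12: r + 11k = 1709.100333… → ⌈·⌉ = 1710
j=13: r + 12k = 1859.967 → ⌈·⌉ = 1860
j=14: r + 13k = 2010.833666… → ⌈·⌉ = 2011
j=15: r + 14k = 2161.700333… → ⌈·⌉ = 2162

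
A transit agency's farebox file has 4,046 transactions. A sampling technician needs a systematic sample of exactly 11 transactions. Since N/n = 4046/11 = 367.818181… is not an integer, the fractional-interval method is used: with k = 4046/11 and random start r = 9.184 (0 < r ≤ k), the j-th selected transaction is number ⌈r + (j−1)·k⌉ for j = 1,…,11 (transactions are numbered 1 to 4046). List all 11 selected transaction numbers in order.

j=1: r + 0k = 9.184 → ⌈·⌉ = 10
j=2: r + 1k = 377.002181… → ⌈·⌉ = 378
j=3: r + 2k = 744.820363… → ⌈·⌉ = 745
j=4: r + 3k = 1112.638545… → ⌈·⌉ = 1113
j=5: r + 4k = 1480.456727… → ⌈·⌉ = 1481
j=6: r + 5k = 1848.274909… → ⌈·⌉ = 1849
j=7: r + 6k = 2216.093090… → ⌈·⌉ = 2217
j=8: r + 7k = 2583.911272… → ⌈·⌉ = 2584
j=9: r + 8k = 2951.729454… → ⌈·⌉ = 2952
j=10: r + 9k = 3319.547636… → ⌈·⌉ = 3320
j=11: r + 10k = 3687.365818… → ⌈·⌉ = 3688

10, 378, 745, 1113, 1481, 1849, 2217, 2584, 2952, 3320, 3688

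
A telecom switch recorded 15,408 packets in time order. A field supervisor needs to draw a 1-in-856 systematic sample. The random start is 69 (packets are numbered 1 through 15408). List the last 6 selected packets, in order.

10341, 11197, 12053, 12909, 13765, 14621

13th selection = 69 + 12×856 = 10341
14th: 10341 + 856 = 11197
15th: 11197 + 856 = 12053
16th: 12053 + 856 = 12909
17th: 12909 + 856 = 13765
18th: 13765 + 856 = 14621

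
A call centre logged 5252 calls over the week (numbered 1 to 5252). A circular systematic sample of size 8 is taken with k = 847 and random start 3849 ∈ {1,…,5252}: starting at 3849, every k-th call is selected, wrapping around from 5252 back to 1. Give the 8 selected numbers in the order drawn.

3849, 4696, 291, 1138, 1985, 2832, 3679, 4526

Selection 1: 3849
Selection 2: 3849 + 847 = 4696
Selection 3: 4696 + 847 = 5543 → 5543 − 5252 = 291
Selection 4: 291 + 847 = 1138
Selection 5: 1138 + 847 = 1985
Selection 6: 1985 + 847 = 2832
Selection 7: 2832 + 847 = 3679
Selection 8: 3679 + 847 = 4526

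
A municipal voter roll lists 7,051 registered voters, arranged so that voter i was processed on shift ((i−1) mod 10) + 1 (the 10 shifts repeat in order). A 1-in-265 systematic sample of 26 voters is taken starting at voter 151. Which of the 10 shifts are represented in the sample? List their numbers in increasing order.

1, 6

Consecutive selections differ by k = 265, so their shift numbers differ by 265 mod 10 = 5.
gcd(265, 10) = 5, so the sample visits 10/5 = 2 distinct residues mod 10.
Start 151 is shift 1; the shifts hit are 1, 6.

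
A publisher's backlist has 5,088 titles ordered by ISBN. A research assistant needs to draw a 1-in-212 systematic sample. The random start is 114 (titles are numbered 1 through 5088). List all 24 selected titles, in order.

title 1: 114
title 2: 114 + 212 = 326
title 3: 326 + 212 = 538
title 4: 538 + 212 = 750
title 5: 750 + 212 = 962
title 6: 962 + 212 = 1174
title 7: 1174 + 212 = 1386
title 8: 1386 + 212 = 1598
title 9: 1598 + 212 = 1810
title 10: 1810 + 212 = 2022
title 11: 2022 + 212 = 2234
title 12: 2234 + 212 = 2446
title 13: 2446 + 212 = 2658
title 14: 2658 + 212 = 2870
title 15: 2870 + 212 = 3082
title 16: 3082 + 212 = 3294
title 17: 3294 + 212 = 3506
title 18: 3506 + 212 = 3718
title 19: 3718 + 212 = 3930
title 20: 3930 + 212 = 4142
title 21: 4142 + 212 = 4354
title 22: 4354 + 212 = 4566
title 23: 4566 + 212 = 4778
title 24: 4778 + 212 = 4990

114, 326, 538, 750, 962, 1174, 1386, 1598, 1810, 2022, 2234, 2446, 2658, 2870, 3082, 3294, 3506, 3718, 3930, 4142, 4354, 4566, 4778, 4990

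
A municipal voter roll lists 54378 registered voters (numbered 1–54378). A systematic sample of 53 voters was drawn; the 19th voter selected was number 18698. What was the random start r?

230

k = 54378/53 = 1026
r = 18698 − (19−1)×1026 = 18698 − 18468 = 230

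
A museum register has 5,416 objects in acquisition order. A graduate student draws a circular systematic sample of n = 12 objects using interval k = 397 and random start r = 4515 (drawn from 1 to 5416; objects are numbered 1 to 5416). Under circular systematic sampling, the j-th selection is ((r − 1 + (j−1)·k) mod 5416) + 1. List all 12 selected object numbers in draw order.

4515, 4912, 5309, 290, 687, 1084, 1481, 1878, 2275, 2672, 3069, 3466

Selection 1: 4515
Selection 2: 4515 + 397 = 4912
Selection 3: 4912 + 397 = 5309
Selection 4: 5309 + 397 = 5706 → 5706 − 5416 = 290
Selection 5: 290 + 397 = 687
Selection 6: 687 + 397 = 1084
Selection 7: 1084 + 397 = 1481
Selection 8: 1481 + 397 = 1878
Selection 9: 1878 + 397 = 2275
Selection 10: 2275 + 397 = 2672
Selection 11: 2672 + 397 = 3069
Selection 12: 3069 + 397 = 3466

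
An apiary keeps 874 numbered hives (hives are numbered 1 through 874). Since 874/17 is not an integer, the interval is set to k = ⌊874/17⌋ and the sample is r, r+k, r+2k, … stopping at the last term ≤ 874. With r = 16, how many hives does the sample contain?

17

k = ⌊874/17⌋ = 51
Achieved size = ⌊(874 − 16)/51⌋ + 1 = ⌊858/51⌋ + 1 = 16 + 1 = 17
(last selection: 16 + 16×51 = 832 ≤ 874; next would be 883 > 874)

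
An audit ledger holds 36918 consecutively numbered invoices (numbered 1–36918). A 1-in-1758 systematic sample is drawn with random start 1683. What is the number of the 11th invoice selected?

19263

k = 1758
11th selection = r + (11−1)·k = 1683 + 10×1758 = 1683 + 17580 = 19263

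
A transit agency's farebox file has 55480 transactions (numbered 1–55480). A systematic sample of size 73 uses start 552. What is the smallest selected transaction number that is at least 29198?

29432

k = 55480/73 = 760
Steps past start: ⌈(29198 − 552)/760⌉ = ⌈28646/760⌉ = 38
Selected transaction: 552 + 38×760 = 29432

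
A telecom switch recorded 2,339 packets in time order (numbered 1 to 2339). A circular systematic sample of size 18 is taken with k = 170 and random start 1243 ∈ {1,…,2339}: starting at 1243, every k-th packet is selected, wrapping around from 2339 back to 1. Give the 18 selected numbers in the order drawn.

Selection 1: 1243
Selection 2: 1243 + 170 = 1413
Selection 3: 1413 + 170 = 1583
Selection 4: 1583 + 170 = 1753
Selection 5: 1753 + 170 = 1923
Selection 6: 1923 + 170 = 2093
Selection 7: 2093 + 170 = 2263
Selection 8: 2263 + 170 = 2433 → 2433 − 2339 = 94
Selection 9: 94 + 170 = 264
Selection 10: 264 + 170 = 434
Selection 11: 434 + 170 = 604
Selection 12: 604 + 170 = 774
Selection 13: 774 + 170 = 944
Selection 14: 944 + 170 = 1114
Selection 15: 1114 + 170 = 1284
Selection 16: 1284 + 170 = 1454
Selection 17: 1454 + 170 = 1624
Selection 18: 1624 + 170 = 1794

1243, 1413, 1583, 1753, 1923, 2093, 2263, 94, 264, 434, 604, 774, 944, 1114, 1284, 1454, 1624, 1794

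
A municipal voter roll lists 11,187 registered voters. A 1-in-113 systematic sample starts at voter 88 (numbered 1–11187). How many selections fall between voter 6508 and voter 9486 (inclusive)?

27

k = 113
First selection ≥ 6508: 88 + ⌈(6508−88)/113⌉·113 = 88 + 57×113 = 6529
Last selection ≤ 9486: 88 + ⌊(9486−88)/113⌋·113 = 88 + 83×113 = 9467
Count = 83 − 57 + 1 = 27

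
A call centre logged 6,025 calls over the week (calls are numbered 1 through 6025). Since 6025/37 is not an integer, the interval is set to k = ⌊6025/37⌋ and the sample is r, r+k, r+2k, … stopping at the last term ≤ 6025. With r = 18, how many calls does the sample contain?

38

k = ⌊6025/37⌋ = 162
Achieved size = ⌊(6025 − 18)/162⌋ + 1 = ⌊6007/162⌋ + 1 = 37 + 1 = 38
(last selection: 18 + 37×162 = 6012 ≤ 6025; next would be 6174 > 6025)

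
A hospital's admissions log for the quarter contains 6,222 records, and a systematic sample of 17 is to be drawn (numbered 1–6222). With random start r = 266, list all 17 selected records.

266, 632, 998, 1364, 1730, 2096, 2462, 2828, 3194, 3560, 3926, 4292, 4658, 5024, 5390, 5756, 6122

k = N/n = 6222/17 = 366
record 1: 266
record 2: 266 + 366 = 632
record 3: 632 + 366 = 998
record 4: 998 + 366 = 1364
record 5: 1364 + 366 = 1730
record 6: 1730 + 366 = 2096
record 7: 2096 + 366 = 2462
record 8: 2462 + 366 = 2828
record 9: 2828 + 366 = 3194
record 10: 3194 + 366 = 3560
record 11: 3560 + 366 = 3926
record 12: 3926 + 366 = 4292
record 13: 4292 + 366 = 4658
record 14: 4658 + 366 = 5024
record 15: 5024 + 366 = 5390
record 16: 5390 + 366 = 5756
record 17: 5756 + 366 = 6122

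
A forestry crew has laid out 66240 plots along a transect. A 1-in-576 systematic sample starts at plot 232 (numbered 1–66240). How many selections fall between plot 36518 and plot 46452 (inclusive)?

k = 576
First selection ≥ 36518: 232 + ⌈(36518−232)/576⌉·576 = 232 + 63×576 = 36520
Last selection ≤ 46452: 232 + ⌊(46452−232)/576⌋·576 = 232 + 80×576 = 46312
Count = 80 − 63 + 1 = 18

18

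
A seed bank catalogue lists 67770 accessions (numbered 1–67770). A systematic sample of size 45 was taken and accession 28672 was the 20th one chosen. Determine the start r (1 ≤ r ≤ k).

k = 67770/45 = 1506
r = 28672 − (20−1)×1506 = 28672 − 28614 = 58

58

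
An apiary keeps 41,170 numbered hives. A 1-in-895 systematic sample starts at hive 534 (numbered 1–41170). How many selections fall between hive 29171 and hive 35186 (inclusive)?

k = 895
First selection ≥ 29171: 534 + ⌈(29171−534)/895⌉·895 = 534 + 32×895 = 29174
Last selection ≤ 35186: 534 + ⌊(35186−534)/895⌋·895 = 534 + 38×895 = 34544
Count = 38 − 32 + 1 = 7

7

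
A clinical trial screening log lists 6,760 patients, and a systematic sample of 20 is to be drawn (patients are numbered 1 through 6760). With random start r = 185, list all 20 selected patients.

185, 523, 861, 1199, 1537, 1875, 2213, 2551, 2889, 3227, 3565, 3903, 4241, 4579, 4917, 5255, 5593, 5931, 6269, 6607

k = N/n = 6760/20 = 338
patient 1: 185
patient 2: 185 + 338 = 523
patient 3: 523 + 338 = 861
patient 4: 861 + 338 = 1199
patient 5: 1199 + 338 = 1537
patient 6: 1537 + 338 = 1875
patient 7: 1875 + 338 = 2213
patient 8: 2213 + 338 = 2551
patient 9: 2551 + 338 = 2889
patient 10: 2889 + 338 = 3227
patient 11: 3227 + 338 = 3565
patient 12: 3565 + 338 = 3903
patient 13: 3903 + 338 = 4241
patient 14: 4241 + 338 = 4579
patient 15: 4579 + 338 = 4917
patient 16: 4917 + 338 = 5255
patient 17: 5255 + 338 = 5593
patient 18: 5593 + 338 = 5931
patient 19: 5931 + 338 = 6269
patient 20: 6269 + 338 = 6607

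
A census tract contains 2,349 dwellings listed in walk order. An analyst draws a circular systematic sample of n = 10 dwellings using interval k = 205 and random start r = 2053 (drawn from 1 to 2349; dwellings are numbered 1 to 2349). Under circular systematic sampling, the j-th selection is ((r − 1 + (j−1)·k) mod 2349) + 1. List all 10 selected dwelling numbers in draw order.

2053, 2258, 114, 319, 524, 729, 934, 1139, 1344, 1549

Selection 1: 2053
Selection 2: 2053 + 205 = 2258
Selection 3: 2258 + 205 = 2463 → 2463 − 2349 = 114
Selection 4: 114 + 205 = 319
Selection 5: 319 + 205 = 524
Selection 6: 524 + 205 = 729
Selection 7: 729 + 205 = 934
Selection 8: 934 + 205 = 1139
Selection 9: 1139 + 205 = 1344
Selection 10: 1344 + 205 = 1549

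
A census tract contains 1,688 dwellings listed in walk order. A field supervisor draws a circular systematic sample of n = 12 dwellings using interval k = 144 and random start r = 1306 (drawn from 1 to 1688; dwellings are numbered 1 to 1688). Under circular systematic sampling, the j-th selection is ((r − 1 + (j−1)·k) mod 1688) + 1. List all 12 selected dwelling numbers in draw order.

Selection 1: 1306
Selection 2: 1306 + 144 = 1450
Selection 3: 1450 + 144 = 1594
Selection 4: 1594 + 144 = 1738 → 1738 − 1688 = 50
Selection 5: 50 + 144 = 194
Selection 6: 194 + 144 = 338
Selection 7: 338 + 144 = 482
Selection 8: 482 + 144 = 626
Selection 9: 626 + 144 = 770
Selection 10: 770 + 144 = 914
Selection 11: 914 + 144 = 1058
Selection 12: 1058 + 144 = 1202

1306, 1450, 1594, 50, 194, 338, 482, 626, 770, 914, 1058, 1202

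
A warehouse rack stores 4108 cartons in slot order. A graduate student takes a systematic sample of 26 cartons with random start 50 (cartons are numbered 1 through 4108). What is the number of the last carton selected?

4000

k = 4108/26 = 158
26th selection = r + (26−1)·k = 50 + 25×158 = 50 + 3950 = 4000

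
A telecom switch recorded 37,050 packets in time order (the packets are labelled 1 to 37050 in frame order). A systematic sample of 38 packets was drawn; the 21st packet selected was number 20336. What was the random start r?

k = 37050/38 = 975
r = 20336 − (21−1)×975 = 20336 − 19500 = 836

836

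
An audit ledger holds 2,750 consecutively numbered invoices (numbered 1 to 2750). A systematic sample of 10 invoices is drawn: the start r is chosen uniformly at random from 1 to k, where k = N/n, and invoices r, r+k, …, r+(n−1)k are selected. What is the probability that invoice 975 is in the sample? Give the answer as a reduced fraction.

1/275

k = 2750/10 = 275.
Invoice 975 is selected iff r ≡ 975 (mod 275); exactly one such r in {1,…,275}.
Inclusion probability = 1/275.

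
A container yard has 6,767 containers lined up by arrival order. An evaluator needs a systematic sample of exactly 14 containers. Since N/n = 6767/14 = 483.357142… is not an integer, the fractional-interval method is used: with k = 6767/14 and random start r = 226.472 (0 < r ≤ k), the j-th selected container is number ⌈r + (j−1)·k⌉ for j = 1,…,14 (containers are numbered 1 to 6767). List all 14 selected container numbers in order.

j=1: r + 0k = 226.472 → ⌈·⌉ = 227
j=2: r + 1k = 709.829142… → ⌈·⌉ = 710
j=3: r + 2k = 1193.186285… → ⌈·⌉ = 1194
j=4: r + 3k = 1676.543428… → ⌈·⌉ = 1677
j=5: r + 4k = 2159.900571… → ⌈·⌉ = 2160
j=6: r + 5k = 2643.257714… → ⌈·⌉ = 2644
j=7: r + 6k = 3126.614857… → ⌈·⌉ = 3127
j=8: r + 7k = 3609.972 → ⌈·⌉ = 3610
j=9: r + 8k = 4093.329142… → ⌈·⌉ = 4094
j=10: r + 9k = 4576.686285… → ⌈·⌉ = 4577
j=11: r + 10k = 5060.043428… → ⌈·⌉ = 5061
j=12: r + 11k = 5543.400571… → ⌈·⌉ = 5544
j=13: r + 12k = 6026.757714… → ⌈·⌉ = 6027
j=14: r + 13k = 6510.114857… → ⌈·⌉ = 6511

227, 710, 1194, 1677, 2160, 2644, 3127, 3610, 4094, 4577, 5061, 5544, 6027, 6511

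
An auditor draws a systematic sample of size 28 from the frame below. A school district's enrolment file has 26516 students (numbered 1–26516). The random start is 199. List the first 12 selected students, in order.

199, 1146, 2093, 3040, 3987, 4934, 5881, 6828, 7775, 8722, 9669, 10616

k = N/n = 26516/28 = 947
student 1: 199
student 2: 199 + 947 = 1146
student 3: 1146 + 947 = 2093
student 4: 2093 + 947 = 3040
student 5: 3040 + 947 = 3987
student 6: 3987 + 947 = 4934
student 7: 4934 + 947 = 5881
student 8: 5881 + 947 = 6828
student 9: 6828 + 947 = 7775
student 10: 7775 + 947 = 8722
student 11: 8722 + 947 = 9669
student 12: 9669 + 947 = 10616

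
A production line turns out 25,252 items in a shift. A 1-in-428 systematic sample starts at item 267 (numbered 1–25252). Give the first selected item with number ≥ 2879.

k = 428
Steps past start: ⌈(2879 − 267)/428⌉ = ⌈2612/428⌉ = 7
Selected item: 267 + 7×428 = 3263

3263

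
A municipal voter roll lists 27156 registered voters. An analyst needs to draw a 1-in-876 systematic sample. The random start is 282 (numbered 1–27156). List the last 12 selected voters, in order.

20th selection = 282 + 19×876 = 16926
21st: 16926 + 876 = 17802
22nd: 17802 + 876 = 18678
23rd: 18678 + 876 = 19554
24th: 19554 + 876 = 20430
25th: 20430 + 876 = 21306
26th: 21306 + 876 = 22182
27th: 22182 + 876 = 23058
28th: 23058 + 876 = 23934
29th: 23934 + 876 = 24810
30th: 24810 + 876 = 25686
31st: 25686 + 876 = 26562

16926, 17802, 18678, 19554, 20430, 21306, 22182, 23058, 23934, 24810, 25686, 26562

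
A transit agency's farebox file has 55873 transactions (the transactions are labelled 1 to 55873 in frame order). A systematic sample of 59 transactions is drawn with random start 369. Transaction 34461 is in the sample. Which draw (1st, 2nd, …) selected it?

k = 55873/59 = 947
position = (34461 − 369)/947 + 1 = 34092/947 + 1 = 36 + 1 = 37

37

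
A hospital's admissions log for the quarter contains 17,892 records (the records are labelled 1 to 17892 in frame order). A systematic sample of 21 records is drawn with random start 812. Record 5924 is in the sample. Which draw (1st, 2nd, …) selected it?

k = 17892/21 = 852
position = (5924 − 812)/852 + 1 = 5112/852 + 1 = 6 + 1 = 7

7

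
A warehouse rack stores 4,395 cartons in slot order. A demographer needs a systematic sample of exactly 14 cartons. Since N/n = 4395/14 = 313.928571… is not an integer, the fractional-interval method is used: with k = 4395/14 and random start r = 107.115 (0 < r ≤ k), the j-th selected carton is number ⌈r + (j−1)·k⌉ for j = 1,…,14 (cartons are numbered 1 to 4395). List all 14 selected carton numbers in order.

108, 422, 735, 1049, 1363, 1677, 1991, 2305, 2619, 2933, 3247, 3561, 3875, 4189

j=1: r + 0k = 107.115 → ⌈·⌉ = 108
j=2: r + 1k = 421.043571… → ⌈·⌉ = 422
j=3: r + 2k = 734.972142… → ⌈·⌉ = 735
j=4: r + 3k = 1048.900714… → ⌈·⌉ = 1049
j=5: r + 4k = 1362.829285… → ⌈·⌉ = 1363
j=6: r + 5k = 1676.757857… → ⌈·⌉ = 1677
j=7: r + 6k = 1990.686428… → ⌈·⌉ = 1991
j=8: r + 7k = 2304.615 → ⌈·⌉ = 2305
j=9: r + 8k = 2618.543571… → ⌈·⌉ = 2619
j=10: r + 9k = 2932.472142… → ⌈·⌉ = 2933
j=11: r + 10k = 3246.400714… → ⌈·⌉ = 3247
j=12: r + 11k = 3560.329285… → ⌈·⌉ = 3561
j=13: r + 12k = 3874.257857… → ⌈·⌉ = 3875
j=14: r + 13k = 4188.186428… → ⌈·⌉ = 4189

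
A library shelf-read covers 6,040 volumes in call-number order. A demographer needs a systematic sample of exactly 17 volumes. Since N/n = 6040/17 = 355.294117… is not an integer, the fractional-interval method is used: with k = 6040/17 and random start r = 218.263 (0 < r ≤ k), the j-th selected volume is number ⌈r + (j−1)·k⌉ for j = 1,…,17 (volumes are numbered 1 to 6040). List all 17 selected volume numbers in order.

219, 574, 929, 1285, 1640, 1995, 2351, 2706, 3061, 3416, 3772, 4127, 4482, 4838, 5193, 5548, 5903

j=1: r + 0k = 218.263 → ⌈·⌉ = 219
j=2: r + 1k = 573.557117… → ⌈·⌉ = 574
j=3: r + 2k = 928.851235… → ⌈·⌉ = 929
j=4: r + 3k = 1284.145352… → ⌈·⌉ = 1285
j=5: r + 4k = 1639.439470… → ⌈·⌉ = 1640
j=6: r + 5k = 1994.733588… → ⌈·⌉ = 1995
j=7: r + 6k = 2350.027705… → ⌈·⌉ = 2351
j=8: r + 7k = 2705.321823… → ⌈·⌉ = 2706
j=9: r + 8k = 3060.615941… → ⌈·⌉ = 3061
j=10: r + 9k = 3415.910058… → ⌈·⌉ = 3416
j=11: r + 10k = 3771.204176… → ⌈·⌉ = 3772
j=12: r + 11k = 4126.498294… → ⌈·⌉ = 4127
j=13: r + 12k = 4481.792411… → ⌈·⌉ = 4482
j=14: r + 13k = 4837.086529… → ⌈·⌉ = 4838
j=15: r + 14k = 5192.380647… → ⌈·⌉ = 5193
j=16: r + 15k = 5547.674764… → ⌈·⌉ = 5548
j=17: r + 16k = 5902.968882… → ⌈·⌉ = 5903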